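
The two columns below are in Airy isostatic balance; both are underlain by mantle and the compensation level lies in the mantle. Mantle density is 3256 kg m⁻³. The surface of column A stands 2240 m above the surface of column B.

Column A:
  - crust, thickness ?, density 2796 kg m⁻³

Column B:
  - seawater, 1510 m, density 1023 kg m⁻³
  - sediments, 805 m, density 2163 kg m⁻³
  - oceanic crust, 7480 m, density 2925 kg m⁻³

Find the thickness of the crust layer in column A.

30500 m

Take the compensation level at the base of the deeper column (depth z_c below the surface of column A) and equate Σ ρ_i t_i down to z_c; mantle fills any gap and the z_c terms cancel.
Column A: x×2796 + (z_c − 0 − x)×3256
Column B: 2240×0 + 1510×1023 + 805×2163 + 7480×2925 + (z_c − 2240 − 9795)×3256
The z_c×3256 term appears on both sides and cancels. Collect the known terms of each column as K = Σ(ρt)_known − 3256 × (depth of known layers): K_A = 0 − 3256×0 = 0; K_B = 25164945 − 3256×(2240 + 9795) = −14021015.
Balance: K_A − x×(3256 − 2796) = K_B, so x = (K_A − K_B)/(3256 − 2796) = 14021000/460 = 30500 m.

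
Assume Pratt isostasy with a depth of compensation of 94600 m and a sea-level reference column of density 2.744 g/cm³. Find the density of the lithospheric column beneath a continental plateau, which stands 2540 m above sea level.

Pratt balance: ρ_ref D = ρ (D + h).
ρ = ρ_ref D/(D + h) = 2.744 × 94600 m/(94600 m + 2540 m) = 2.67 g/cm³.

2.67 g/cm³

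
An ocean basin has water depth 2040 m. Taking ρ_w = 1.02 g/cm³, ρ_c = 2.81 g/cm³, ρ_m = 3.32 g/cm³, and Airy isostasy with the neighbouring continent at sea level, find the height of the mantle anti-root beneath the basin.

7160 m

For local isostatic compensation: replacing crust with seawater at the top is compensated by replacing crust with mantle at the base: d (ρ_c − ρ_w) = a (ρ_m − ρ_c).
a = d (ρ_c − ρ_w)/(ρ_m − ρ_c) = 2040 m × 1.79/0.51 = 7160 m.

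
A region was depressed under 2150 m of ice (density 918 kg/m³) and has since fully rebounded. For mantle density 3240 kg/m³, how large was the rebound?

Removing the load lets mantle flow back in; uplift u satisfies ρ_ice t = ρ_m u.
u = t ρ_ice/ρ_m = 2150 m × 918/3240 = 609 m.

609 m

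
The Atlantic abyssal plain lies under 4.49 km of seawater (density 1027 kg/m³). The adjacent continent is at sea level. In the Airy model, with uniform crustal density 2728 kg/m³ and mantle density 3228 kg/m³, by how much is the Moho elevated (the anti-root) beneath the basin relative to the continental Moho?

Equating mass per unit area of the two columns: replacing crust with seawater at the top is compensated by replacing crust with mantle at the base: d (ρ_c − ρ_w) = a (ρ_m − ρ_c).
a = d (ρ_c − ρ_w)/(ρ_m − ρ_c) = 4.49 km × 1701/500 = 15.3 km.

15.3 km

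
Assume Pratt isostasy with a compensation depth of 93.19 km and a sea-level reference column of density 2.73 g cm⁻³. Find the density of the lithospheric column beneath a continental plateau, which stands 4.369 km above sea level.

Pratt balance: ρ_ref D = ρ (D + h).
ρ = ρ_ref D/(D + h) = 2.73 × 93.19 km/(93.19 km + 4.369 km) = 2.61 g cm⁻³.

2.61 g cm⁻³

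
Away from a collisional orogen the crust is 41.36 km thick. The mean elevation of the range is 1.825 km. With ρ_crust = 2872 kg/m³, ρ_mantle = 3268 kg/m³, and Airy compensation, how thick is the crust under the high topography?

Root depth r = h ρ_c / (ρ_m − ρ_c) = 1.825 km × 2872 / 396 = 13.24 km.
Total thickness = T + h + r = 41.36 km + 1.825 km + 13.24 km = 56.4 km.

56.4 km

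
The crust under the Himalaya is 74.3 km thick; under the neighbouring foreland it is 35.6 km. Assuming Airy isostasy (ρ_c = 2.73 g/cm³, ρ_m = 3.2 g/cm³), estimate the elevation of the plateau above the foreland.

Excess crust Δ = 74.3 km − 35.6 km = 38.7 km, split between elevation h and root r with h + r = Δ.
Airy balance ρ_c h = (ρ_m − ρ_c) r gives r = h ρ_c/(ρ_m − ρ_c), so h (1 + ρ_c/(ρ_m − ρ_c)) = Δ, i.e. h = Δ (ρ_m − ρ_c)/ρ_m.
h = 38.7 km × 0.47/3.2 = 5.68 km.

5.68 km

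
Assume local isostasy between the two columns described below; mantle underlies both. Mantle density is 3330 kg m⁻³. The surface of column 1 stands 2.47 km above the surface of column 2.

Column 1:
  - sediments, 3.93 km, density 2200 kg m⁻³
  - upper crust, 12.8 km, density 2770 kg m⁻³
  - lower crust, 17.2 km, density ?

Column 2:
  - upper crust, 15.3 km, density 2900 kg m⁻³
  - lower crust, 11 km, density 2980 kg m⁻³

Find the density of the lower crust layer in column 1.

2920 kg m⁻³

Take the compensation level at the base of the deeper column (depth z_c below the surface of column 1) and equate Σ ρ_i t_i down to z_c; mantle fills any gap and the z_c terms cancel.
Column 1: 3.93×2200 + 12.8×2770 + 17.2×ρ + (z_c − 33.93)×3330
Column 2: 2.47×0 + 15.3×2900 + 11×2980 + (z_c − 2.47 − 26.3)×3330
The z_c×3330 term appears on both sides and cancels. Collect the known terms of each column as K = Σ(ρt)_known − 3330 × (depth of known layers): K_1 = 44102 − 3330×33.93 = −68884.9; K_2 = 77150 − 3330×(2.47 + 26.3) = −18654.1.
Balance: K_1 + 17.2×ρ = K_2, so ρ = (K_2 − K_1)/17.2 = 50230.8/17.2 = 2920 kg m⁻³.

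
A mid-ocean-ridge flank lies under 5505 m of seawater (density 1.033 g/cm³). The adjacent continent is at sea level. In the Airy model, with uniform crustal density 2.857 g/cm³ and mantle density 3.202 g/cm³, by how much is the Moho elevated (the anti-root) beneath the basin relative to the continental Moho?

Balancing pressure at the compensation depth: replacing crust with seawater at the top is compensated by replacing crust with mantle at the base: d (ρ_c − ρ_w) = a (ρ_m − ρ_c).
a = d (ρ_c − ρ_w)/(ρ_m − ρ_c) = 5505 m × 1.824/0.345 = 29100 m.

29100 m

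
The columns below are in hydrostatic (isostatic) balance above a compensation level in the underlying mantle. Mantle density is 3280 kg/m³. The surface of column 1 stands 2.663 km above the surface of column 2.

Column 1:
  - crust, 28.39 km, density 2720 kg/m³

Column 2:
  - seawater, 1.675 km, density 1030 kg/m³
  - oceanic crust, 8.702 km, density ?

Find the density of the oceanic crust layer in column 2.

2890 kg/m³

Take the compensation level at the base of the deeper column (depth z_c below the surface of column 1) and equate Σ ρ_i t_i down to z_c; mantle fills any gap and the z_c terms cancel.
Column 1: 28.39×2720 + (z_c − 28.39)×3280
Column 2: 2.663×0 + 1.675×1030 + 8.702×ρ + (z_c − 2.663 − 10.377)×3280
The z_c×3280 term appears on both sides and cancels. Collect the known terms of each column as K = Σ(ρt)_known − 3280 × (depth of known layers): K_1 = 77220.8 − 3280×28.39 = −15898.4; K_2 = 1725.25 − 3280×(2.663 + 10.377) = −41045.95.
Balance: K_1 = K_2 + 8.702×ρ, so ρ = (K_1 − K_2)/8.702 = 25147.5/8.702 = 2890 kg/m³.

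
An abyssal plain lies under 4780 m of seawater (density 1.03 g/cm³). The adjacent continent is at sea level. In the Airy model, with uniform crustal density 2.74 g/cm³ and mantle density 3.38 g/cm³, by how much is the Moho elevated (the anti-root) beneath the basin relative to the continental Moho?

For local isostatic compensation: replacing crust with seawater at the top is compensated by replacing crust with mantle at the base: d (ρ_c − ρ_w) = a (ρ_m − ρ_c).
a = d (ρ_c − ρ_w)/(ρ_m − ρ_c) = 4780 m × 1.71/0.64 = 12800 m.

12800 m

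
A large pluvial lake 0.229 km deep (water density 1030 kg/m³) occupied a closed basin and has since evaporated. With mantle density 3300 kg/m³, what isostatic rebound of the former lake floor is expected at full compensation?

0.0715 km

u = d ρ_w/ρ_m = 0.229 km × 1030/3300 = 0.0715 km.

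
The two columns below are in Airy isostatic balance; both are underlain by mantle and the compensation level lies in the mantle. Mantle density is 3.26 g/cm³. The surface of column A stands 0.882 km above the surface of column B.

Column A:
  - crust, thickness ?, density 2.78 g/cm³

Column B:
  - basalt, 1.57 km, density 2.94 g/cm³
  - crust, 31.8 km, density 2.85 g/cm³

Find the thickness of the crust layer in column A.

34.2 km

Take the compensation level at the base of the deeper column (depth z_c below the surface of column A) and equate Σ ρ_i t_i down to z_c; mantle fills any gap and the z_c terms cancel.
Column A: x×2.78 + (z_c − 0 − x)×3.26
Column B: 0.882×0 + 1.57×2.94 + 31.8×2.85 + (z_c − 0.882 − 33.37)×3.26
The z_c×3.26 term appears on both sides and cancels. Collect the known terms of each column as K = Σ(ρt)_known − 3.26 × (depth of known layers): K_A = 0 − 3.26×0 = 0; K_B = 95.2458 − 3.26×(0.882 + 33.37) = −16.41572.
Balance: K_A − x×(3.26 − 2.78) = K_B, so x = (K_A − K_B)/(3.26 − 2.78) = 16.4157/0.48 = 34.2 km.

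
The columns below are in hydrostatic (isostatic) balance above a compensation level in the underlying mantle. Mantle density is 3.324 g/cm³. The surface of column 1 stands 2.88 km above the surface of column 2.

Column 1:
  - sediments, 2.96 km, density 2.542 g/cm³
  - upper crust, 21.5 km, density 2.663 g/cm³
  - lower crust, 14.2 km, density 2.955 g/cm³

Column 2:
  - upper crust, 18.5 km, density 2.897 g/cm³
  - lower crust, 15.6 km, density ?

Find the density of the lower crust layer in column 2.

3.05 g/cm³

Take the compensation level at the base of the deeper column (depth z_c below the surface of column 1) and equate Σ ρ_i t_i down to z_c; mantle fills any gap and the z_c terms cancel.
Column 1: 2.96×2.542 + 21.5×2.663 + 14.2×2.955 + (z_c − 38.66)×3.324
Column 2: 2.88×0 + 18.5×2.897 + 15.6×ρ + (z_c − 2.88 − 34.1)×3.324
The z_c×3.324 term appears on both sides and cancels. Collect the known terms of each column as K = Σ(ρt)_known − 3.324 × (depth of known layers): K_1 = 106.73982 − 3.324×38.66 = −21.76602; K_2 = 53.5945 − 3.324×(2.88 + 34.1) = −69.32702.
Balance: K_1 = K_2 + 15.6×ρ, so ρ = (K_1 − K_2)/15.6 = 47.561/15.6 = 3.05 g/cm³.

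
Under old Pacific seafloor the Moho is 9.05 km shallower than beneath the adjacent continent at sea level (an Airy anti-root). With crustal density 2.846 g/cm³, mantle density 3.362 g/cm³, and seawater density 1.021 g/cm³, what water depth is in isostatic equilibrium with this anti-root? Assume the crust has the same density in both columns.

2.56 km

Replacing a thickness d of crust by seawater at the top must be balanced by replacing crust with mantle at the base: d (ρ_c − ρ_w) = a (ρ_m − ρ_c).
d = a (ρ_m − ρ_c)/(ρ_c − ρ_w) = 9.05 km × 0.516/1.825 = 2.56 km.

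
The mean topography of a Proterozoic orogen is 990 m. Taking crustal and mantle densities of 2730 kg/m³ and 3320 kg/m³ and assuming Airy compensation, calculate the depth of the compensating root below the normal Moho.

Equating mass per unit area of the two columns: the weight of the topography is balanced by the buoyancy of the root, ρ_c h = (ρ_m − ρ_c) r.
r = h · ρ_c / (ρ_m − ρ_c) = 990 m × 2730 / (3320 − 2730) = 4580 m.

4580 m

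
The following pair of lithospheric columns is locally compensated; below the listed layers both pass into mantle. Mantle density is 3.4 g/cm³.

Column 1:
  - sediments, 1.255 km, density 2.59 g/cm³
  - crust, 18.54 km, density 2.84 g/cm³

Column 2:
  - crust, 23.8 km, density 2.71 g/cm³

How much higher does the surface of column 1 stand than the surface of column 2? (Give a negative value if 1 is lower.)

−1.48 km

For any compensation level in the mantle, the mantle terms cancel and isostasy reduces to e = (Σt_1 − Σt_2) − (Σ(ρt)_1 − Σ(ρt)_2) / ρ_m.
Σt_1 = 19.795 km; Σt_2 = 23.8 km; Σ(ρt)_1 = 55.90405; Σ(ρt)_2 = 64.498 (in km·g/cm³).
e = (19.795 − 23.8) − (55.90405 − 64.498) / 3.4 = −1.48 km.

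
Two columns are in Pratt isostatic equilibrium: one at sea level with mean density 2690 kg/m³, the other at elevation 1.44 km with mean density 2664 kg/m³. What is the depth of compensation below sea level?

148 km

ρ_ref D = ρ (D + h) → D (ρ_ref − ρ) = ρ h.
D = ρ h/(ρ_ref − ρ) = 2664 × 1.44 km/(2690 − 2664) = 148 km.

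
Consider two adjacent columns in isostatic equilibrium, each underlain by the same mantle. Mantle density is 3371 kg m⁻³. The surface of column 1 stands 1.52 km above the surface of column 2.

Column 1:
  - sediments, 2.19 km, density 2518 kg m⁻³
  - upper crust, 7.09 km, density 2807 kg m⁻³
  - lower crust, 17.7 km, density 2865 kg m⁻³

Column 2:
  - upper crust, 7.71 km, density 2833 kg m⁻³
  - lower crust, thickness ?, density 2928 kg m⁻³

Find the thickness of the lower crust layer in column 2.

Take the compensation level at the base of the deeper column (depth z_c below the surface of column 1) and equate Σ ρ_i t_i down to z_c; mantle fills any gap and the z_c terms cancel.
Column 1: 2.19×2518 + 7.09×2807 + 17.7×2865 + (z_c − 26.98)×3371
Column 2: 1.52×0 + 7.71×2833 + x×2928 + (z_c − 1.52 − 7.71 − x)×3371
The z_c×3371 term appears on both sides and cancels. Collect the known terms of each column as K = Σ(ρt)_known − 3371 × (depth of known layers): K_1 = 76126.55 − 3371×26.98 = −14823.03; K_2 = 21842.43 − 3371×(1.52 + 7.71) = −9271.9.
Balance: K_1 = K_2 − x×(3371 − 2928), so x = (K_2 − K_1)/(3371 − 2928) = 5551.13/443 = 12.5 km.

12.5 km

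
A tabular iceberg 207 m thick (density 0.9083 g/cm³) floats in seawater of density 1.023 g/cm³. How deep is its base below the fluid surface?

Draft d = t ρ_obj/ρ_fluid = 207 m × 0.9083/1.023 = 184 m.

184 m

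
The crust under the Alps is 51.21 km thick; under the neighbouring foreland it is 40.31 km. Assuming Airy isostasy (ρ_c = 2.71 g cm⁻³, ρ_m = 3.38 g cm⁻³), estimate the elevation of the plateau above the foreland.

2.16 km

Excess crust Δ = 51.21 km − 40.31 km = 10.9 km, split between elevation h and root r with h + r = Δ.
Airy balance ρ_c h = (ρ_m − ρ_c) r gives r = h ρ_c/(ρ_m − ρ_c), so h (1 + ρ_c/(ρ_m − ρ_c)) = Δ, i.e. h = Δ (ρ_m − ρ_c)/ρ_m.
h = 10.9 km × 0.67/3.38 = 2.16 km.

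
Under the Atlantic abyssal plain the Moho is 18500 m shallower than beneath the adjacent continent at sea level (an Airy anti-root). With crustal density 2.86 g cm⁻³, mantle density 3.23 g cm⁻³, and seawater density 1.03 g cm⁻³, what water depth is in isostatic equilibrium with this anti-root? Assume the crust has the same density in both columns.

Replacing a thickness d of crust by seawater at the top must be balanced by replacing crust with mantle at the base: d (ρ_c − ρ_w) = a (ρ_m − ρ_c).
d = a (ρ_m − ρ_c)/(ρ_c − ρ_w) = 18500 m × 0.37/1.83 = 3740 m.

3740 m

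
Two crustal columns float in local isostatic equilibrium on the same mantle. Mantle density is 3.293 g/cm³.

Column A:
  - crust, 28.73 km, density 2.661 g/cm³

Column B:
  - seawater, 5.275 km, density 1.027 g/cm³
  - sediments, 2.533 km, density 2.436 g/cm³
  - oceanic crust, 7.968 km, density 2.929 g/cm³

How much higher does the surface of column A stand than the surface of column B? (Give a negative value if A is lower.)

For any compensation level in the mantle, the mantle terms cancel and isostasy reduces to e = (Σt_A − Σt_B) − (Σ(ρt)_A − Σ(ρt)_B) / ρ_m.
Σt_A = 28.73 km; Σt_B = 15.776 km; Σ(ρt)_A = 76.45053; Σ(ρt)_B = 34.926085 (in km·g/cm³).
e = (28.73 − 15.776) − (76.45053 − 34.926085) / 3.293 = 0.344 km.

0.344 km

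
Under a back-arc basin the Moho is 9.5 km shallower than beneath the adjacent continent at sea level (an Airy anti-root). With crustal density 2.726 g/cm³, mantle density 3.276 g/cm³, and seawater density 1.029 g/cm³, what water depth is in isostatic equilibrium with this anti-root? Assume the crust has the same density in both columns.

Replacing a thickness d of crust by seawater at the top must be balanced by replacing crust with mantle at the base: d (ρ_c − ρ_w) = a (ρ_m − ρ_c).
d = a (ρ_m − ρ_c)/(ρ_c − ρ_w) = 9.5 km × 0.55/1.697 = 3.08 km.

3.08 km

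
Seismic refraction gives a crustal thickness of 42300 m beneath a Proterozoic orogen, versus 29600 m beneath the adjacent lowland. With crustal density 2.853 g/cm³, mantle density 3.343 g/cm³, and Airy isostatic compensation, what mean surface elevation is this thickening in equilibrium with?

Excess crust Δ = 42300 m − 29600 m = 12700 m, split between elevation h and root r with h + r = Δ.
Airy balance ρ_c h = (ρ_m − ρ_c) r gives r = h ρ_c/(ρ_m − ρ_c), so h (1 + ρ_c/(ρ_m − ρ_c)) = Δ, i.e. h = Δ (ρ_m − ρ_c)/ρ_m.
h = 12700 m × 0.49/3.343 = 1860 m.

1860 m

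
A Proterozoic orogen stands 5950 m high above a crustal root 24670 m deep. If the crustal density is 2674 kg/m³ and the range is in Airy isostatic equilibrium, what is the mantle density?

3320 kg/m³

Airy balance: ρ_c h = (ρ_m − ρ_c) r → ρ_m = ρ_c (1 + h/r).
ρ_m = 2674 × (1 + 5950 m/24670 m) = 3320 kg/m³.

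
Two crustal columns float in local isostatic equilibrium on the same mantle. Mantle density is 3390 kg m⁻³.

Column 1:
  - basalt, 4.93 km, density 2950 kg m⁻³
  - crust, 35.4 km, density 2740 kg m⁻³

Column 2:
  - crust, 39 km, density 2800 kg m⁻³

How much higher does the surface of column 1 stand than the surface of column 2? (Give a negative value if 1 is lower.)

For any compensation level in the mantle, the mantle terms cancel and isostasy reduces to e = (Σt_1 − Σt_2) − (Σ(ρt)_1 − Σ(ρt)_2) / ρ_m.
Σt_1 = 40.33 km; Σt_2 = 39 km; Σ(ρt)_1 = 111539.5; Σ(ρt)_2 = 109200 (in km·kg m⁻³).
e = (40.33 − 39) − (111539.5 − 109200) / 3390 = 0.64 km.

0.64 km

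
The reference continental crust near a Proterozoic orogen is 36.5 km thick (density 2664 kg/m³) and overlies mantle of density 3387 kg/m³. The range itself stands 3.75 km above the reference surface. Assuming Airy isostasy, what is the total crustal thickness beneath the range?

Root depth r = h ρ_c / (ρ_m − ρ_c) = 3.75 km × 2664 / 723 = 13.82 km.
Total thickness = T + h + r = 36.5 km + 3.75 km + 13.82 km = 54.1 km.

54.1 km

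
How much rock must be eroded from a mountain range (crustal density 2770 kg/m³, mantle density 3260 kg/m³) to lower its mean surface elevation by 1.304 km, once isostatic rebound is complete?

Net drop Δ = e − u = e − e ρ_c/ρ_m = e (ρ_m − ρ_c)/ρ_m.
e = Δ ρ_m/(ρ_m − ρ_c) = 1.304 km × 3260/490 = 8.68 km.

8.68 km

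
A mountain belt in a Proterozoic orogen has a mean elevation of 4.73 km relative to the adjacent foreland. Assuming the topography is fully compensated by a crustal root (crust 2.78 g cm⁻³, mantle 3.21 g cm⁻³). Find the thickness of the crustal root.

For local isostatic compensation: the weight of the topography is balanced by the buoyancy of the root, ρ_c h = (ρ_m − ρ_c) r.
r = h · ρ_c / (ρ_m − ρ_c) = 4.73 km × 2.78 / (3.21 − 2.78) = 30.6 km.

30.6 km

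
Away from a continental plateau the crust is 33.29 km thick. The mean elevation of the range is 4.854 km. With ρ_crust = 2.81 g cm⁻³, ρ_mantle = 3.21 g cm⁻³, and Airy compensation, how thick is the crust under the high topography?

72.2 km

Root depth r = h ρ_c / (ρ_m − ρ_c) = 4.854 km × 2.81 / 0.4 = 34.1 km.
Total thickness = T + h + r = 33.29 km + 4.854 km + 34.1 km = 72.2 km.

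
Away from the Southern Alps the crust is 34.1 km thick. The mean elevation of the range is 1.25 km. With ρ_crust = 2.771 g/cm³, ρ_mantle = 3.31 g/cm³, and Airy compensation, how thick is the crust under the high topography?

Root depth r = h ρ_c / (ρ_m − ρ_c) = 1.25 km × 2.771 / 0.539 = 6.426 km.
Total thickness = T + h + r = 34.1 km + 1.25 km + 6.426 km = 41.8 km.

41.8 km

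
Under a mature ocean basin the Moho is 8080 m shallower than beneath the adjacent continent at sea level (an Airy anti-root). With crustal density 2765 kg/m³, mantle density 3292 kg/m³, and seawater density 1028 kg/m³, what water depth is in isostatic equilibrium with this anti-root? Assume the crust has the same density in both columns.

Replacing a thickness d of crust by seawater at the top must be balanced by replacing crust with mantle at the base: d (ρ_c − ρ_w) = a (ρ_m − ρ_c).
d = a (ρ_m − ρ_c)/(ρ_c − ρ_w) = 8080 m × 527/1737 = 2450 m.

2450 m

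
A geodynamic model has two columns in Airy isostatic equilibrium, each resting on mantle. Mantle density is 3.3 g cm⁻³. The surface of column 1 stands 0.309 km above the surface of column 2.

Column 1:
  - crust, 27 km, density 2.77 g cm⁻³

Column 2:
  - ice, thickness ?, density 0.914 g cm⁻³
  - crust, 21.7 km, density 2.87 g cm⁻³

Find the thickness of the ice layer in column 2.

Take the compensation level at the base of the deeper column (depth z_c below the surface of column 1) and equate Σ ρ_i t_i down to z_c; mantle fills any gap and the z_c terms cancel.
Column 1: 27×2.77 + (z_c − 27)×3.3
Column 2: 0.309×0 + x×0.914 + 21.7×2.87 + (z_c − 0.309 − 21.7 − x)×3.3
The z_c×3.3 term appears on both sides and cancels. Collect the known terms of each column as K = Σ(ρt)_known − 3.3 × (depth of known layers): K_1 = 74.79 − 3.3×27 = −14.31; K_2 = 62.279 − 3.3×(0.309 + 21.7) = −10.3507.
Balance: K_1 = K_2 − x×(3.3 − 0.914), so x = (K_2 − K_1)/(3.3 − 0.914) = 3.9593/2.386 = 1.66 km.

1.66 km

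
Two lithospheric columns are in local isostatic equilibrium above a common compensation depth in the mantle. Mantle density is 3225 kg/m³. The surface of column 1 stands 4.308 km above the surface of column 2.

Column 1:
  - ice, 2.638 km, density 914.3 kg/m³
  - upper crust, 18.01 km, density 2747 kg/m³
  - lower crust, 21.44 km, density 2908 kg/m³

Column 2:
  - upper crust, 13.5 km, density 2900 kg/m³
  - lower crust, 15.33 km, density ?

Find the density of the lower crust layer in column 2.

3010 kg/m³

Take the compensation level at the base of the deeper column (depth z_c below the surface of column 1) and equate Σ ρ_i t_i down to z_c; mantle fills any gap and the z_c terms cancel.
Column 1: 2.638×914.3 + 18.01×2747 + 21.44×2908 + (z_c − 42.088)×3225
Column 2: 4.308×0 + 13.5×2900 + 15.33×ρ + (z_c − 4.308 − 28.83)×3225
The z_c×3225 term appears on both sides and cancels. Collect the known terms of each column as K = Σ(ρt)_known − 3225 × (depth of known layers): K_1 = 114232.913 − 3225×42.088 = −21500.8866; K_2 = 39150 − 3225×(4.308 + 28.83) = −67720.05.
Balance: K_1 = K_2 + 15.33×ρ, so ρ = (K_1 − K_2)/15.33 = 46219.2/15.33 = 3010 kg/m³.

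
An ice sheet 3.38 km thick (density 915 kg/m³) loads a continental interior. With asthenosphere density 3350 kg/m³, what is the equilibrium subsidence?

0.923 km

For local isostatic compensation: the ice load ρ_ice t is balanced by mantle displaced below, ρ_m s.
s = t ρ_ice / ρ_m = 3.38 km × 915/3350 = 0.923 km.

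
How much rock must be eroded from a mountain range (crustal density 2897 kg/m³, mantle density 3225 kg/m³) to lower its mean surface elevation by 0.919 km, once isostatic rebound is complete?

9.04 km

Net drop Δ = e − u = e − e ρ_c/ρ_m = e (ρ_m − ρ_c)/ρ_m.
e = Δ ρ_m/(ρ_m − ρ_c) = 0.919 km × 3225/328 = 9.04 km.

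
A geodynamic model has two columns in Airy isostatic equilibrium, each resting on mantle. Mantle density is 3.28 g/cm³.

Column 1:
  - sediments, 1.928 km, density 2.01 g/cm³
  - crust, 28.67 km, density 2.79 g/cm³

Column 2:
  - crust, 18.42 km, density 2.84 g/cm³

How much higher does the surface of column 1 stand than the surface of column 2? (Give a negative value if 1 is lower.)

For any compensation level in the mantle, the mantle terms cancel and isostasy reduces to e = (Σt_1 − Σt_2) − (Σ(ρt)_1 − Σ(ρt)_2) / ρ_m.
Σt_1 = 30.598 km; Σt_2 = 18.42 km; Σ(ρt)_1 = 83.86458; Σ(ρt)_2 = 52.3128 (in km·g/cm³).
e = (30.598 − 18.42) − (83.86458 − 52.3128) / 3.28 = 2.56 km.

2.56 km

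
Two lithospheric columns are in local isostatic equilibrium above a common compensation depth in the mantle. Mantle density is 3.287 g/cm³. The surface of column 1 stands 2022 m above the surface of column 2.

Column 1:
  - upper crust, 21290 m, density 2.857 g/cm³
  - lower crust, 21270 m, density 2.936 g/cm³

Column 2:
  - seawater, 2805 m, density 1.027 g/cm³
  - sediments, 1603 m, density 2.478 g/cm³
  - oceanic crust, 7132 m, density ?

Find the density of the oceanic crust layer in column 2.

Take the compensation level at the base of the deeper column (depth z_c below the surface of column 1) and equate Σ ρ_i t_i down to z_c; mantle fills any gap and the z_c terms cancel.
Column 1: 21290×2.857 + 21270×2.936 + (z_c − 42560)×3.287
Column 2: 2022×0 + 2805×1.027 + 1603×2.478 + 7132×ρ + (z_c − 2022 − 11540)×3.287
The z_c×3.287 term appears on both sides and cancels. Collect the known terms of each column as K = Σ(ρt)_known − 3.287 × (depth of known layers): K_1 = 123274.25 − 3.287×42560 = −16620.47; K_2 = 6852.969 − 3.287×(2022 + 11540) = −37725.325.
Balance: K_1 = K_2 + 7132×ρ, so ρ = (K_1 − K_2)/7132 = 21104.9/7132 = 2.96 g/cm³.

2.96 g/cm³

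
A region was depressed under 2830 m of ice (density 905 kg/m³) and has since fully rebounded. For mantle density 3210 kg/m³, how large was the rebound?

798 m

Removing the load lets mantle flow back in; uplift u satisfies ρ_ice t = ρ_m u.
u = t ρ_ice/ρ_m = 2830 m × 905/3210 = 798 m.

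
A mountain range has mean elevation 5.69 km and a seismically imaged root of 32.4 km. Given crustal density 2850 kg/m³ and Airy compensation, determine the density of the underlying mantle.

Airy balance: ρ_c h = (ρ_m − ρ_c) r → ρ_m = ρ_c (1 + h/r).
ρ_m = 2850 × (1 + 5.69 km/32.4 km) = 3350 kg/m³.

3350 kg/m³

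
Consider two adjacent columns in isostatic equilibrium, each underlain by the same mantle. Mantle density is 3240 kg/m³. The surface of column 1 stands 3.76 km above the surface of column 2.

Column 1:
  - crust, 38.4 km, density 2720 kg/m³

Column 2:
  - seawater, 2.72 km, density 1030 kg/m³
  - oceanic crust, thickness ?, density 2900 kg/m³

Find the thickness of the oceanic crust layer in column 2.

Take the compensation level at the base of the deeper column (depth z_c below the surface of column 1) and equate Σ ρ_i t_i down to z_c; mantle fills any gap and the z_c terms cancel.
Column 1: 38.4×2720 + (z_c − 38.4)×3240
Column 2: 3.76×0 + 2.72×1030 + x×2900 + (z_c − 3.76 − 2.72 − x)×3240
The z_c×3240 term appears on both sides and cancels. Collect the known terms of each column as K = Σ(ρt)_known − 3240 × (depth of known layers): K_1 = 104448 − 3240×38.4 = −19968; K_2 = 2801.6 − 3240×(3.76 + 2.72) = −18193.6.
Balance: K_1 = K_2 − x×(3240 − 2900), so x = (K_2 − K_1)/(3240 − 2900) = 1774.4/340 = 5.22 km.

5.22 km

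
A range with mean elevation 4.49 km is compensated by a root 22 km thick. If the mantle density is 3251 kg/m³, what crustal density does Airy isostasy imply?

2700 kg/m³

ρ_c h = (ρ_m − ρ_c) r → ρ_c (h + r) = ρ_m r → ρ_c = ρ_m r / (h + r).
ρ_c = 3251 × 22 km / (4.49 km + 22 km) = 2700 kg/m³.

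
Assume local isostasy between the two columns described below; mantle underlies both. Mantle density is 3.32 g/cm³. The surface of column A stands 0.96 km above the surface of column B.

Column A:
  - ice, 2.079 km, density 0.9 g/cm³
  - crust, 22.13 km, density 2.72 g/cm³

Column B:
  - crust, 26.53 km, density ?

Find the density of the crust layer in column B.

Take the compensation level at the base of the deeper column (depth z_c below the surface of column A) and equate Σ ρ_i t_i down to z_c; mantle fills any gap and the z_c terms cancel.
Column A: 2.079×0.9 + 22.13×2.72 + (z_c − 24.209)×3.32
Column B: 0.96×0 + 26.53×ρ + (z_c − 0.96 − 26.53)×3.32
The z_c×3.32 term appears on both sides and cancels. Collect the known terms of each column as K = Σ(ρt)_known − 3.32 × (depth of known layers): K_A = 62.0647 − 3.32×24.209 = −18.30918; K_B = 0 − 3.32×(0.96 + 26.53) = −91.2668.
Balance: K_A = K_B + 26.53×ρ, so ρ = (K_A − K_B)/26.53 = 72.9576/26.53 = 2.75 g/cm³.

2.75 g/cm³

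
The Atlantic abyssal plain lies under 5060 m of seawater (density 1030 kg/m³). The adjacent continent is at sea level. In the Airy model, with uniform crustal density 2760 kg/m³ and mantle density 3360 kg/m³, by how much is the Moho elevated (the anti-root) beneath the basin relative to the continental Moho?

14600 m

Balancing pressure at the compensation depth: replacing crust with seawater at the top is compensated by replacing crust with mantle at the base: d (ρ_c − ρ_w) = a (ρ_m − ρ_c).
a = d (ρ_c − ρ_w)/(ρ_m − ρ_c) = 5060 m × 1730/600 = 14600 m.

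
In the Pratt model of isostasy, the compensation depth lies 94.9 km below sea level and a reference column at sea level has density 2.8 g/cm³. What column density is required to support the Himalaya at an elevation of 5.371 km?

Pratt balance: ρ_ref D = ρ (D + h).
ρ = ρ_ref D/(D + h) = 2.8 × 94.9 km/(94.9 km + 5.371 km) = 2.65 g/cm³.

2.65 g/cm³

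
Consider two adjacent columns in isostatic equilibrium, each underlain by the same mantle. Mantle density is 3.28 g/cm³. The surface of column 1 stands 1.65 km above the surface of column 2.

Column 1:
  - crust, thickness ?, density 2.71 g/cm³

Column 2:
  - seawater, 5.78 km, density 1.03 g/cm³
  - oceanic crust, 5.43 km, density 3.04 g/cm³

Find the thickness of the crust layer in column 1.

34.6 km

Take the compensation level at the base of the deeper column (depth z_c below the surface of column 1) and equate Σ ρ_i t_i down to z_c; mantle fills any gap and the z_c terms cancel.
Column 1: x×2.71 + (z_c − 0 − x)×3.28
Column 2: 1.65×0 + 5.78×1.03 + 5.43×3.04 + (z_c − 1.65 − 11.21)×3.28
The z_c×3.28 term appears on both sides and cancels. Collect the known terms of each column as K = Σ(ρt)_known − 3.28 × (depth of known layers): K_1 = 0 − 3.28×0 = 0; K_2 = 22.4606 − 3.28×(1.65 + 11.21) = −19.7202.
Balance: K_1 − x×(3.28 − 2.71) = K_2, so x = (K_1 − K_2)/(3.28 − 2.71) = 19.7202/0.57 = 34.6 km.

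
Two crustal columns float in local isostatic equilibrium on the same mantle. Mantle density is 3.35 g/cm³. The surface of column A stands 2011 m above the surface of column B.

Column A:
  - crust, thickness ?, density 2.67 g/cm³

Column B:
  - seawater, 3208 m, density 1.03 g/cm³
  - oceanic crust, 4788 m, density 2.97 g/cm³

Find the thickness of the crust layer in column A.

Take the compensation level at the base of the deeper column (depth z_c below the surface of column A) and equate Σ ρ_i t_i down to z_c; mantle fills any gap and the z_c terms cancel.
Column A: x×2.67 + (z_c − 0 − x)×3.35
Column B: 2011×0 + 3208×1.03 + 4788×2.97 + (z_c − 2011 − 7996)×3.35
The z_c×3.35 term appears on both sides and cancels. Collect the known terms of each column as K = Σ(ρt)_known − 3.35 × (depth of known layers): K_A = 0 − 3.35×0 = 0; K_B = 17524.6 − 3.35×(2011 + 7996) = −15998.85.
Balance: K_A − x×(3.35 − 2.67) = K_B, so x = (K_A − K_B)/(3.35 − 2.67) = 15998.9/0.68 = 23500 m.

23500 m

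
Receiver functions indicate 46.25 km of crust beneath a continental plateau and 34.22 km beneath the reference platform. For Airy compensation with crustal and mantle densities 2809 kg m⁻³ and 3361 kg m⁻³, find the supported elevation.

1.98 km

Excess crust Δ = 46.25 km − 34.22 km = 12.03 km, split between elevation h and root r with h + r = Δ.
Airy balance ρ_c h = (ρ_m − ρ_c) r gives r = h ρ_c/(ρ_m − ρ_c), so h (1 + ρ_c/(ρ_m − ρ_c)) = Δ, i.e. h = Δ (ρ_m − ρ_c)/ρ_m.
h = 12.03 km × 552/3361 = 1.98 km.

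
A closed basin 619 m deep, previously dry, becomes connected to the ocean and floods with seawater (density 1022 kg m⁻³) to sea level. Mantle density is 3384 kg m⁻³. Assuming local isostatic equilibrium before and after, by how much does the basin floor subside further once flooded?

268 m

After flooding the water column is d + s deep. Its weight must equal the weight of mantle displaced by the extra subsidence s: (d + s) ρ_w = s ρ_m.
s = d ρ_w / (ρ_m − ρ_w) = 619 m × 1022/(3384 − 1022) = 268 m.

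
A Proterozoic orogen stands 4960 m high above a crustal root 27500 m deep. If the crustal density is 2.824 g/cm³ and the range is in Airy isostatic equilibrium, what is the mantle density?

Airy balance: ρ_c h = (ρ_m − ρ_c) r → ρ_m = ρ_c (1 + h/r).
ρ_m = 2.824 × (1 + 4960 m/27500 m) = 3.33 g/cm³.

3.33 g/cm³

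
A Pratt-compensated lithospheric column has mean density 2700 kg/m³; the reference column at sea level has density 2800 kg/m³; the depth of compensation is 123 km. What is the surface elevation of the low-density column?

ρ_ref D = ρ (D + h) → h = D (ρ_ref − ρ)/ρ.
h = 123 km × (2800 − 2700)/2700 = 4.56 km.

4.56 km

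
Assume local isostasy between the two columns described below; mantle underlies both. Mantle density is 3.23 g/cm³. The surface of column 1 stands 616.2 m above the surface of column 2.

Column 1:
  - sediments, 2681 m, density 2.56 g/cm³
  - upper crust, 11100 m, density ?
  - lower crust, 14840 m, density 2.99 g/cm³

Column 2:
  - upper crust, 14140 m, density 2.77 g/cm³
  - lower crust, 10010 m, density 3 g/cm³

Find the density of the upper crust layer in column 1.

2.74 g/cm³

Take the compensation level at the base of the deeper column (depth z_c below the surface of column 1) and equate Σ ρ_i t_i down to z_c; mantle fills any gap and the z_c terms cancel.
Column 1: 2681×2.56 + 11100×ρ + 14840×2.99 + (z_c − 28621)×3.23
Column 2: 616.2×0 + 14140×2.77 + 10010×3 + (z_c − 616.2 − 24150)×3.23
The z_c×3.23 term appears on both sides and cancels. Collect the known terms of each column as K = Σ(ρt)_known − 3.23 × (depth of known layers): K_1 = 51234.96 − 3.23×28621 = −41210.87; K_2 = 69197.8 − 3.23×(616.2 + 24150) = −10797.026.
Balance: K_1 + 11100×ρ = K_2, so ρ = (K_2 − K_1)/11100 = 30413.8/11100 = 2.74 g/cm³.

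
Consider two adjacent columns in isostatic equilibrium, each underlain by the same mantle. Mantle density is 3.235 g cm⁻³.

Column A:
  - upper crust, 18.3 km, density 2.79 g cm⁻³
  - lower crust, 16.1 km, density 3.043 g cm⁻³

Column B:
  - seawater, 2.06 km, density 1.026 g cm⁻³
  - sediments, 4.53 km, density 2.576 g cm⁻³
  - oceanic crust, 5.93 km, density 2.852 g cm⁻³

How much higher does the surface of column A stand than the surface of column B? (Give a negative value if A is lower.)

For any compensation level in the mantle, the mantle terms cancel and isostasy reduces to e = (Σt_A − Σt_B) − (Σ(ρt)_A − Σ(ρt)_B) / ρ_m.
Σt_A = 34.4 km; Σt_B = 12.52 km; Σ(ρt)_A = 100.0493; Σ(ρt)_B = 30.6952 (in km·g cm⁻³).
e = (34.4 − 12.52) − (100.0493 − 30.6952) / 3.235 = 0.441 km.

0.441 km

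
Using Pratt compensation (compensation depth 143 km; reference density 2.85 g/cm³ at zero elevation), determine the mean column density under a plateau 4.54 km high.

2.76 g/cm³

Pratt balance: ρ_ref D = ρ (D + h).
ρ = ρ_ref D/(D + h) = 2.85 × 143 km/(143 km + 4.54 km) = 2.76 g/cm³.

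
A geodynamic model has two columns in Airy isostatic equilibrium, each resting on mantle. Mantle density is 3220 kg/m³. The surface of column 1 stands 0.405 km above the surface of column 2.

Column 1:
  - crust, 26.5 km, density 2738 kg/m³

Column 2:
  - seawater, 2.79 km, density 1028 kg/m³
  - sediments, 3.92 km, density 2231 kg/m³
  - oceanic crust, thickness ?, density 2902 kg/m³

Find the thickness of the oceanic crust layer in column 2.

Take the compensation level at the base of the deeper column (depth z_c below the surface of column 1) and equate Σ ρ_i t_i down to z_c; mantle fills any gap and the z_c terms cancel.
Column 1: 26.5×2738 + (z_c − 26.5)×3220
Column 2: 0.405×0 + 2.79×1028 + 3.92×2231 + x×2902 + (z_c − 0.405 − 6.71 − x)×3220
The z_c×3220 term appears on both sides and cancels. Collect the known terms of each column as K = Σ(ρt)_known − 3220 × (depth of known layers): K_1 = 72557 − 3220×26.5 = −12773; K_2 = 11613.64 − 3220×(0.405 + 6.71) = −11296.66.
Balance: K_1 = K_2 − x×(3220 − 2902), so x = (K_2 − K_1)/(3220 − 2902) = 1476.34/318 = 4.64 km.

4.64 km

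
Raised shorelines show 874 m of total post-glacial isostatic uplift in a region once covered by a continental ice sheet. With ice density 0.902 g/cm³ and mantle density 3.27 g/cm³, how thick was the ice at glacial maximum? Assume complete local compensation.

u = t ρ_ice/ρ_m → t = u ρ_m/ρ_ice = 874 m × 3.27/0.902 = 3170 m.

3170 m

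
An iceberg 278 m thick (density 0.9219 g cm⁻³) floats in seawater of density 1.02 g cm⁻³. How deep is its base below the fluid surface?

251 m

Draft d = t ρ_obj/ρ_fluid = 278 m × 0.9219/1.02 = 251 m.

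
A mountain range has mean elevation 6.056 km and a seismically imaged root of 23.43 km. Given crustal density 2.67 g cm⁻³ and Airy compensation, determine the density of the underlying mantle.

Airy balance: ρ_c h = (ρ_m − ρ_c) r → ρ_m = ρ_c (1 + h/r).
ρ_m = 2.67 × (1 + 6.056 km/23.43 km) = 3.36 g cm⁻³.

3.36 g cm⁻³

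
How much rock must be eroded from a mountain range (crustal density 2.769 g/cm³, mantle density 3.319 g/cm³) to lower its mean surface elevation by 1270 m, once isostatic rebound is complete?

7660 m

Net drop Δ = e − u = e − e ρ_c/ρ_m = e (ρ_m − ρ_c)/ρ_m.
e = Δ ρ_m/(ρ_m − ρ_c) = 1270 m × 3.319/0.55 = 7660 m.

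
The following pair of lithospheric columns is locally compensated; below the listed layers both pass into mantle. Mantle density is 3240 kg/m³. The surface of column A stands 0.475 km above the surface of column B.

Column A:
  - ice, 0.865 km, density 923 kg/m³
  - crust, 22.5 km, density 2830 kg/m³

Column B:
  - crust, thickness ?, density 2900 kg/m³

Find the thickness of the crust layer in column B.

Take the compensation level at the base of the deeper column (depth z_c below the surface of column A) and equate Σ ρ_i t_i down to z_c; mantle fills any gap and the z_c terms cancel.
Column A: 0.865×923 + 22.5×2830 + (z_c − 23.365)×3240
Column B: 0.475×0 + x×2900 + (z_c − 0.475 − 0 − x)×3240
The z_c×3240 term appears on both sides and cancels. Collect the known terms of each column as K = Σ(ρt)_known − 3240 × (depth of known layers): K_A = 64473.395 − 3240×23.365 = −11229.205; K_B = 0 − 3240×(0.475 + 0) = −1539.
Balance: K_A = K_B − x×(3240 − 2900), so x = (K_B − K_A)/(3240 − 2900) = 9690.2/340 = 28.5 km.

28.5 km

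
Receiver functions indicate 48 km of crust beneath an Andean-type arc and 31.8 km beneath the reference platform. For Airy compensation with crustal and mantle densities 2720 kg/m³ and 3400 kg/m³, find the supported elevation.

Excess crust Δ = 48 km − 31.8 km = 16.2 km, split between elevation h and root r with h + r = Δ.
Airy balance ρ_c h = (ρ_m − ρ_c) r gives r = h ρ_c/(ρ_m − ρ_c), so h (1 + ρ_c/(ρ_m − ρ_c)) = Δ, i.e. h = Δ (ρ_m − ρ_c)/ρ_m.
h = 16.2 km × 680/3400 = 3.24 km.

3.24 km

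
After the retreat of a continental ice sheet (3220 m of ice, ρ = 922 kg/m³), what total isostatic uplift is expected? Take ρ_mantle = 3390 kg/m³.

Removing the load lets mantle flow back in; uplift u satisfies ρ_ice t = ρ_m u.
u = t ρ_ice/ρ_m = 3220 m × 922/3390 = 876 m.

876 m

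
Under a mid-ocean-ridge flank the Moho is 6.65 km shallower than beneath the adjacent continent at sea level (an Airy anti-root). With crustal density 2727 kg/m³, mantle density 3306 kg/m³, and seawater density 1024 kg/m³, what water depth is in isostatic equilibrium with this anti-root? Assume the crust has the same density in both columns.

2.26 km

Replacing a thickness d of crust by seawater at the top must be balanced by replacing crust with mantle at the base: d (ρ_c − ρ_w) = a (ρ_m − ρ_c).
d = a (ρ_m − ρ_c)/(ρ_c − ρ_w) = 6.65 km × 579/1703 = 2.26 km.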